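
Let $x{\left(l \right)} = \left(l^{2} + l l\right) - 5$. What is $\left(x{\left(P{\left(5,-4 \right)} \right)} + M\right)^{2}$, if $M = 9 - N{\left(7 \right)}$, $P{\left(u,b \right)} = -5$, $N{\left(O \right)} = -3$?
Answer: $3249$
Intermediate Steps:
$x{\left(l \right)} = -5 + 2 l^{2}$ ($x{\left(l \right)} = \left(l^{2} + l^{2}\right) - 5 = 2 l^{2} - 5 = -5 + 2 l^{2}$)
$M = 12$ ($M = 9 - -3 = 9 + 3 = 12$)
$\left(x{\left(P{\left(5,-4 \right)} \right)} + M\right)^{2} = \left(\left(-5 + 2 \left(-5\right)^{2}\right) + 12\right)^{2} = \left(\left(-5 + 2 \cdot 25\right) + 12\right)^{2} = \left(\left(-5 + 50\right) + 12\right)^{2} = \left(45 + 12\right)^{2} = 57^{2} = 3249$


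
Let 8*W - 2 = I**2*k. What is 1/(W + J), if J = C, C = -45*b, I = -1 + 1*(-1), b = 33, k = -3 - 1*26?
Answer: -4/5997 ≈ -0.00066700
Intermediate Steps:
k = -29 (k = -3 - 26 = -29)
I = -2 (I = -1 - 1 = -2)
C = -1485 (C = -45*33 = -1485)
J = -1485
W = -57/4 (W = 1/4 + ((-2)**2*(-29))/8 = 1/4 + (4*(-29))/8 = 1/4 + (1/8)*(-116) = 1/4 - 29/2 = -57/4 ≈ -14.250)
1/(W + J) = 1/(-57/4 - 1485) = 1/(-5997/4) = -4/5997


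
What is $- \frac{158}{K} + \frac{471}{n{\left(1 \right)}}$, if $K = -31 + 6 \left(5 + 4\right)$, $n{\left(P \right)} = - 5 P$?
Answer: $- \frac{11623}{115} \approx -101.07$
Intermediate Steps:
$K = 23$ ($K = -31 + 6 \cdot 9 = -31 + 54 = 23$)
$- \frac{158}{K} + \frac{471}{n{\left(1 \right)}} = - \frac{158}{23} + \frac{471}{\left(-5\right) 1} = \left(-158\right) \frac{1}{23} + \frac{471}{-5} = - \frac{158}{23} + 471 \left(- \frac{1}{5}\right) = - \frac{158}{23} - \frac{471}{5} = - \frac{11623}{115}$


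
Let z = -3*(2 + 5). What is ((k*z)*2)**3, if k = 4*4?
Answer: -303464448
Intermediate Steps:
z = -21 (z = -3*7 = -21)
k = 16
((k*z)*2)**3 = ((16*(-21))*2)**3 = (-336*2)**3 = (-672)**3 = -303464448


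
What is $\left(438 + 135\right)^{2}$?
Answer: $328329$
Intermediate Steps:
$\left(438 + 135\right)^{2} = 573^{2} = 328329$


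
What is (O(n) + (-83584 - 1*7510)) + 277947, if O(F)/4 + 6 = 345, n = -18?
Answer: 188209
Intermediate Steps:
O(F) = 1356 (O(F) = -24 + 4*345 = -24 + 1380 = 1356)
(O(n) + (-83584 - 1*7510)) + 277947 = (1356 + (-83584 - 1*7510)) + 277947 = (1356 + (-83584 - 7510)) + 277947 = (1356 - 91094) + 277947 = -89738 + 277947 = 188209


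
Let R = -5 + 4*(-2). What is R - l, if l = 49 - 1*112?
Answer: 50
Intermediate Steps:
l = -63 (l = 49 - 112 = -63)
R = -13 (R = -5 - 8 = -13)
R - l = -13 - 1*(-63) = -13 + 63 = 50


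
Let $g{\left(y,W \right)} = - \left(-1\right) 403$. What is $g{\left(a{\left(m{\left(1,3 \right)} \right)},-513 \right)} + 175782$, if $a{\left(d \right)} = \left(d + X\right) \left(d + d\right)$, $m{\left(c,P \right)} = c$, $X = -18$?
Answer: $176185$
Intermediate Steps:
$a{\left(d \right)} = 2 d \left(-18 + d\right)$ ($a{\left(d \right)} = \left(d - 18\right) \left(d + d\right) = \left(-18 + d\right) 2 d = 2 d \left(-18 + d\right)$)
$g{\left(y,W \right)} = 403$ ($g{\left(y,W \right)} = \left(-1\right) \left(-403\right) = 403$)
$g{\left(a{\left(m{\left(1,3 \right)} \right)},-513 \right)} + 175782 = 403 + 175782 = 176185$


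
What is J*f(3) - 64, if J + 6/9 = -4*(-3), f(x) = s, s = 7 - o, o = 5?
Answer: -124/3 ≈ -41.333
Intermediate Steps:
s = 2 (s = 7 - 1*5 = 7 - 5 = 2)
f(x) = 2
J = 34/3 (J = -⅔ - 4*(-3) = -⅔ + 12 = 34/3 ≈ 11.333)
J*f(3) - 64 = (34/3)*2 - 64 = 68/3 - 64 = -124/3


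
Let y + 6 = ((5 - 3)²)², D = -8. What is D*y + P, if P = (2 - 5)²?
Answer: -71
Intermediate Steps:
P = 9 (P = (-3)² = 9)
y = 10 (y = -6 + ((5 - 3)²)² = -6 + (2²)² = -6 + 4² = -6 + 16 = 10)
D*y + P = -8*10 + 9 = -80 + 9 = -71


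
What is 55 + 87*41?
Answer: 3622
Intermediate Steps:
55 + 87*41 = 55 + 3567 = 3622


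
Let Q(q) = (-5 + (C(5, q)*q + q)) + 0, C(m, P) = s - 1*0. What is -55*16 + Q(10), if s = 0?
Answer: -875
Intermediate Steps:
C(m, P) = 0 (C(m, P) = 0 - 1*0 = 0 + 0 = 0)
Q(q) = -5 + q (Q(q) = (-5 + (0*q + q)) + 0 = (-5 + (0 + q)) + 0 = (-5 + q) + 0 = -5 + q)
-55*16 + Q(10) = -55*16 + (-5 + 10) = -880 + 5 = -875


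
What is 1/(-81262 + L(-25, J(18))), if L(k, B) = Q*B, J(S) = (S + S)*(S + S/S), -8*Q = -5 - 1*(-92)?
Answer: -2/177401 ≈ -1.1274e-5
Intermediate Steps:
Q = -87/8 (Q = -(-5 - 1*(-92))/8 = -(-5 + 92)/8 = -⅛*87 = -87/8 ≈ -10.875)
J(S) = 2*S*(1 + S) (J(S) = (2*S)*(S + 1) = (2*S)*(1 + S) = 2*S*(1 + S))
L(k, B) = -87*B/8
1/(-81262 + L(-25, J(18))) = 1/(-81262 - 87*18*(1 + 18)/4) = 1/(-81262 - 87*18*19/4) = 1/(-81262 - 87/8*684) = 1/(-81262 - 14877/2) = 1/(-177401/2) = -2/177401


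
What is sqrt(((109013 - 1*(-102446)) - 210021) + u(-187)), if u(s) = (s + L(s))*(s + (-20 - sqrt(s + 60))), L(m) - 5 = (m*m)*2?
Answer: sqrt(-14438054 - 69756*I*sqrt(127)) ≈ 103.4 - 3801.2*I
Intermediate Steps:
L(m) = 5 + 2*m**2 (L(m) = 5 + (m*m)*2 = 5 + m**2*2 = 5 + 2*m**2)
u(s) = (-20 + s - sqrt(60 + s))*(5 + s + 2*s**2) (u(s) = (s + (5 + 2*s**2))*(s + (-20 - sqrt(s + 60))) = (5 + s + 2*s**2)*(s + (-20 - sqrt(60 + s))) = (5 + s + 2*s**2)*(-20 + s - sqrt(60 + s)) = (-20 + s - sqrt(60 + s))*(5 + s + 2*s**2))
sqrt(((109013 - 1*(-102446)) - 210021) + u(-187)) = sqrt(((109013 - 1*(-102446)) - 210021) + (-100 - 39*(-187)**2 - 20*(-187) - 187*(5 + 2*(-187)**2) - 1*(-187)*sqrt(60 - 187) - sqrt(60 - 187)*(5 + 2*(-187)**2))) = sqrt(((109013 + 102446) - 210021) + (-100 - 39*34969 + 3740 - 187*(5 + 2*34969) - 1*(-187)*sqrt(-127) - sqrt(-127)*(5 + 2*34969))) = sqrt((211459 - 210021) + (-100 - 1363791 + 3740 - 187*(5 + 69938) - 1*(-187)*I*sqrt(127) - I*sqrt(127)*(5 + 69938))) = sqrt(1438 + (-100 - 1363791 + 3740 - 187*69943 + 187*I*sqrt(127) - 1*I*sqrt(127)*69943)) = sqrt(1438 + (-100 - 1363791 + 3740 - 13079341 + 187*I*sqrt(127) - 69943*I*sqrt(127))) = sqrt(1438 + (-14439492 - 69756*I*sqrt(127))) = sqrt(-14438054 - 69756*I*sqrt(127))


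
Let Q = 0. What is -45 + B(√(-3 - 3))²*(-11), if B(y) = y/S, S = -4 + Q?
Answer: -327/8 ≈ -40.875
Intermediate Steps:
S = -4 (S = -4 + 0 = -4)
B(y) = -y/4 (B(y) = y/(-4) = y*(-¼) = -y/4)
-45 + B(√(-3 - 3))²*(-11) = -45 + (-√(-3 - 3)/4)²*(-11) = -45 + (-I*√6/4)²*(-11) = -45 - 3/8*(-11) = -45 + 33/8 = -327/8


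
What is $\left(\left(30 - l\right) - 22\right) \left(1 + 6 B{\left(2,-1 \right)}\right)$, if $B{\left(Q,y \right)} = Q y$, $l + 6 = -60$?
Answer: $-814$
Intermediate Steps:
$l = -66$ ($l = -6 - 60 = -66$)
$\left(\left(30 - l\right) - 22\right) \left(1 + 6 B{\left(2,-1 \right)}\right) = \left(\left(30 - -66\right) - 22\right) \left(1 + 6 \cdot 2 \left(-1\right)\right) = \left(\left(30 + 66\right) - 22\right) \left(1 + 6 \left(-2\right)\right) = \left(96 - 22\right) \left(1 - 12\right) = 74 \left(-11\right) = -814$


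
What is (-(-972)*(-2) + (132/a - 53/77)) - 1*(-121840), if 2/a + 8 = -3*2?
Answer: 9160791/77 ≈ 1.1897e+5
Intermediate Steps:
a = -⅐ (a = 2/(-8 - 3*2) = 2/(-8 - 6) = 2/(-14) = 2*(-1/14) = -⅐ ≈ -0.14286)
(-(-972)*(-2) + (132/a - 53/77)) - 1*(-121840) = (-(-972)*(-2) + (132/(-⅐) - 53/77)) - 1*(-121840) = (-324*6 + (132*(-7) - 53*1/77)) + 121840 = (-1944 + (-924 - 53/77)) + 121840 = (-1944 - 71201/77) + 121840 = -220889/77 + 121840 = 9160791/77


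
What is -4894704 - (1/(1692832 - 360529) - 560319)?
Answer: -5774714138656/1332303 ≈ -4.3344e+6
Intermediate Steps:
-4894704 - (1/(1692832 - 360529) - 560319) = -4894704 - (1/1332303 - 560319) = -4894704 - 1*(-746514684656/1332303) = -4894704 + 746514684656/1332303 = -5774714138656/1332303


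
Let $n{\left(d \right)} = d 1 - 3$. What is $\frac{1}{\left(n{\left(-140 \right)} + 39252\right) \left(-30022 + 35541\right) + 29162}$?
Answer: $\frac{1}{215871733} \approx 4.6324 \cdot 10^{-9}$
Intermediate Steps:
$n{\left(d \right)} = -3 + d$ ($n{\left(d \right)} = d - 3 = -3 + d$)
$\frac{1}{\left(n{\left(-140 \right)} + 39252\right) \left(-30022 + 35541\right) + 29162} = \frac{1}{\left(\left(-3 - 140\right) + 39252\right) \left(-30022 + 35541\right) + 29162} = \frac{1}{\left(-143 + 39252\right) 5519 + 29162} = \frac{1}{39109 \cdot 5519 + 29162} = \frac{1}{215842571 + 29162} = \frac{1}{215871733}$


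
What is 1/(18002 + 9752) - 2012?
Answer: -55841047/27754 ≈ -2012.0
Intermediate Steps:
1/(18002 + 9752) - 2012 = 1/27754 - 2012 = -55841047/27754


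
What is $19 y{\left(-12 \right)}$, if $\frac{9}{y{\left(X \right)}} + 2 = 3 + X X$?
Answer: $\frac{171}{145} \approx 1.1793$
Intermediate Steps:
$y{\left(X \right)} = \frac{9}{1 + X^{2}}$ ($y{\left(X \right)} = \frac{9}{-2 + \left(3 + X X\right)} = \frac{9}{-2 + \left(3 + X^{2}\right)} = \frac{9}{1 + X^{2}}$)
$19 y{\left(-12 \right)} = 19 \frac{9}{1 + \left(-12\right)^{2}} = 19 \frac{9}{1 + 144} = 19 \cdot \frac{9}{145} = \frac{171}{145}$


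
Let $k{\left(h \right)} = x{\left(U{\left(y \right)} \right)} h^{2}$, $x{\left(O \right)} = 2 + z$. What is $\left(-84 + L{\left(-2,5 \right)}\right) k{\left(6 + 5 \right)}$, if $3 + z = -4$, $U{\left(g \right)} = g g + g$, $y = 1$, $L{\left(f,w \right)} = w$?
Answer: $47795$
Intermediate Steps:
$U{\left(g \right)} = g + g^{2}$ ($U{\left(g \right)} = g^{2} + g = g + g^{2}$)
$z = -7$ ($z = -3 - 4 = -7$)
$x{\left(O \right)} = -5$ ($x{\left(O \right)} = 2 - 7 = -5$)
$k{\left(h \right)} = - 5 h^{2}$
$\left(-84 + L{\left(-2,5 \right)}\right) k{\left(6 + 5 \right)} = \left(-84 + 5\right) \left(- 5 \left(6 + 5\right)^{2}\right) = - 79 \left(- 5 \cdot 11^{2}\right) = - 79 \left(\left(-5\right) 121\right) = \left(-79\right) \left(-605\right) = 47795$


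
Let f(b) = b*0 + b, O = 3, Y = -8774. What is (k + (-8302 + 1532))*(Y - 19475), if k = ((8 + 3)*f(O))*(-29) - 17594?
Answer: 715292929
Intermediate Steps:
f(b) = b (f(b) = 0 + b = b)
k = -18551 (k = ((8 + 3)*3)*(-29) - 17594 = (11*3)*(-29) - 17594 = 33*(-29) - 17594 = -957 - 17594 = -18551)
(k + (-8302 + 1532))*(Y - 19475) = (-18551 + (-8302 + 1532))*(-8774 - 19475) = (-18551 - 6770)*(-28249) = -25321*(-28249) = 715292929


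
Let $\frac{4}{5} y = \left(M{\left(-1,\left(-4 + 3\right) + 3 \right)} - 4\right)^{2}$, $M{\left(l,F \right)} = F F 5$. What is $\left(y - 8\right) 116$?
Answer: $36192$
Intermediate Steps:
$M{\left(l,F \right)} = 5 F^{2}$ ($M{\left(l,F \right)} = F^{2} \cdot 5 = 5 F^{2}$)
$y = 320$ ($y = \frac{5 \left(5 \left(\left(-4 + 3\right) + 3\right)^{2} - 4\right)^{2}}{4} = \frac{5 \left(5 \left(-1 + 3\right)^{2} - 4\right)^{2}}{4} = \frac{5 \left(5 \cdot 2^{2} - 4\right)^{2}}{4} = \frac{5 \left(5 \cdot 4 - 4\right)^{2}}{4} = \frac{5 \left(20 - 4\right)^{2}}{4} = \frac{5 \cdot 16^{2}}{4} = \frac{5}{4} \cdot 256 = 320$)
$\left(y - 8\right) 116 = \left(320 - 8\right) 116 = 312 \cdot 116 = 36192$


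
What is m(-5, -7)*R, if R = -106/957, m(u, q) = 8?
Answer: -848/957 ≈ -0.88610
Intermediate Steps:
R = -106/957 (R = -106*1/957 = -106/957 ≈ -0.11076)
m(-5, -7)*R = 8*(-106/957) = -848/957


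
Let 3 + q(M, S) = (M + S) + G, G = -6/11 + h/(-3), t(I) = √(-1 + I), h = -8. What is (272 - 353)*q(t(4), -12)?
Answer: 11475/11 - 81*√3 ≈ 902.89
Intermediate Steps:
G = 70/33 (G = -6/11 - 8/(-3) = -6*1/11 - 8*(-⅓) = -6/11 + 8/3 = 70/33 ≈ 2.1212)
q(M, S) = -29/33 + M + S (q(M, S) = -3 + ((M + S) + 70/33) = -3 + (70/33 + M + S) = -29/33 + M + S)
(272 - 353)*q(t(4), -12) = (272 - 353)*(-29/33 + √(-1 + 4) - 12) = -81*(-29/33 + √3 - 12) = -81*(-425/33 + √3) = 11475/11 - 81*√3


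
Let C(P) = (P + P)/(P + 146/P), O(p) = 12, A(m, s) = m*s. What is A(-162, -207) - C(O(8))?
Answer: 4862286/145 ≈ 33533.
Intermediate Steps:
C(P) = 2*P/(P + 146/P) (C(P) = (2*P)/(P + 146/P) = 2*P/(P + 146/P))
A(-162, -207) - C(O(8)) = -162*(-207) - 2*12²/(146 + 12²) = 33534 - 2*144/(146 + 144) = 33534 - 2*144/290 = 33534 - 1*144/145 = 33534 - 144/145 = 4862286/145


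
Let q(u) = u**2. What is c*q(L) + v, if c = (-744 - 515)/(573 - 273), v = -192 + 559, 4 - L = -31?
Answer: -57287/12 ≈ -4773.9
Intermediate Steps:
L = 35 (L = 4 - 1*(-31) = 4 + 31 = 35)
v = 367
c = -1259/300 ≈ -4.1967
c*q(L) + v = -1259/300*35**2 + 367 = -1259/300*1225 + 367 = -61691/12 + 367 = -57287/12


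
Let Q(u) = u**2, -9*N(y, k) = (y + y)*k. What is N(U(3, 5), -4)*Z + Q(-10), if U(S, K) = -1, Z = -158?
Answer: 2164/9 ≈ 240.44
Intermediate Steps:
N(y, k) = -2*k*y/9 (N(y, k) = -(y + y)*k/9 = -2*y*k/9 = -2*k*y/9)
N(U(3, 5), -4)*Z + Q(-10) = -2/9*(-4)*(-1)*(-158) + (-10)**2 = -8/9*(-158) + 100 = 1264/9 + 100 = 2164/9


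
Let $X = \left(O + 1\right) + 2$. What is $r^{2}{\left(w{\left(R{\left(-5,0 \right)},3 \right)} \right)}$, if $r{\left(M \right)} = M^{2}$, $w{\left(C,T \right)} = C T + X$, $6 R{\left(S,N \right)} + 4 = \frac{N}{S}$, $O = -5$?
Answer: $256$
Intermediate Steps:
$X = -2$ ($X = \left(-5 + 1\right) + 2 = -4 + 2 = -2$)
$R{\left(S,N \right)} = - \frac{2}{3} + \frac{N}{6 S}$ ($R{\left(S,N \right)} = - \frac{2}{3} + \frac{N \frac{1}{S}}{6} = - \frac{2}{3} + \frac{N}{6 S}$)
$w{\left(C,T \right)} = -2 + C T$ ($w{\left(C,T \right)} = C T - 2 = -2 + C T$)
$r^{2}{\left(w{\left(R{\left(-5,0 \right)},3 \right)} \right)} = \left(\left(-2 + \frac{0 - -20}{6 \left(-5\right)} 3\right)^{2}\right)^{2} = \left(\left(-2 + \frac{1}{6} \left(- \frac{1}{5}\right) \left(0 + 20\right) 3\right)^{2}\right)^{2} = \left(\left(-2 + \frac{1}{6} \left(- \frac{1}{5}\right) 20 \cdot 3\right)^{2}\right)^{2} = \left(\left(-2 - 2\right)^{2}\right)^{2} = \left(\left(-4\right)^{2}\right)^{2} = 16^{2} = 256$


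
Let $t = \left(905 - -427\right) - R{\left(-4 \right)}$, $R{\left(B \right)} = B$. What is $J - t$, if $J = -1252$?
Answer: $-2588$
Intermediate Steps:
$t = 1336$ ($t = \left(905 - -427\right) - -4 = \left(905 + 427\right) + 4 = 1332 + 4 = 1336$)
$J - t = -1252 - 1336 = -2588$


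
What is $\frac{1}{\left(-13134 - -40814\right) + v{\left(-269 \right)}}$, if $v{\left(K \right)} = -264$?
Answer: $\frac{1}{27416} \approx 3.6475 \cdot 10^{-5}$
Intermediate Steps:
$\frac{1}{\left(-13134 - -40814\right) + v{\left(-269 \right)}} = \frac{1}{\left(-13134 - -40814\right) - 264} = \frac{1}{\left(-13134 + 40814\right) - 264} = \frac{1}{27680 - 264} = \frac{1}{27416}$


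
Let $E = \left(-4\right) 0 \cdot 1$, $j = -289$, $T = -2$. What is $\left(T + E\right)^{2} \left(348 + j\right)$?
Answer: $236$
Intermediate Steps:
$E = 0$ ($E = 0 \cdot 1 = 0$)
$\left(T + E\right)^{2} \left(348 + j\right) = \left(-2 + 0\right)^{2} \left(348 - 289\right) = \left(-2\right)^{2} \cdot 59 = 4 \cdot 59 = 236$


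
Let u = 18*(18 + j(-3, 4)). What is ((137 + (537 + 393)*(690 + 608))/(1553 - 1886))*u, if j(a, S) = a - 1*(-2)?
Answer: -41047418/37 ≈ -1.1094e+6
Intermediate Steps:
j(a, S) = 2 + a (j(a, S) = a + 2 = 2 + a)
u = 306 (u = 18*(18 + (2 - 3)) = 18*(18 - 1) = 18*17 = 306)
((137 + (537 + 393)*(690 + 608))/(1553 - 1886))*u = ((137 + (537 + 393)*(690 + 608))/(1553 - 1886))*306 = ((137 + 930*1298)/(-333))*306 = ((137 + 1207140)*(-1/333))*306 = (1207277*(-1/333))*306 = -1207277/333*306 = -41047418/37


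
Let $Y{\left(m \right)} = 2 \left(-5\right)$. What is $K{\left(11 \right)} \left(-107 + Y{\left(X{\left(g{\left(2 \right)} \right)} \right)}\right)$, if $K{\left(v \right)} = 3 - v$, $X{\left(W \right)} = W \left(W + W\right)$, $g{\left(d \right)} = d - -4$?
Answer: $936$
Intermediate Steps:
$g{\left(d \right)} = 4 + d$ ($g{\left(d \right)} = d + 4 = 4 + d$)
$X{\left(W \right)} = 2 W^{2}$ ($X{\left(W \right)} = W 2 W = 2 W^{2}$)
$Y{\left(m \right)} = -10$
$K{\left(11 \right)} \left(-107 + Y{\left(X{\left(g{\left(2 \right)} \right)} \right)}\right) = \left(3 - 11\right) \left(-107 - 10\right) = \left(3 - 11\right) \left(-117\right) = \left(-8\right) \left(-117\right) = 936$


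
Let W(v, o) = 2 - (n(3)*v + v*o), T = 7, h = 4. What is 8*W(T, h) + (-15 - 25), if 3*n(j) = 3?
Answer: -304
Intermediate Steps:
n(j) = 1 (n(j) = (⅓)*3 = 1)
W(v, o) = 2 - v - o*v (W(v, o) = 2 - (1*v + v*o) = 2 - (v + o*v) = 2 + (-v - o*v) = 2 - v - o*v)
8*W(T, h) + (-15 - 25) = 8*(2 - 1*7 - 1*4*7) + (-15 - 25) = 8*(2 - 7 - 28) - 40 = 8*(-33) - 40 = -264 - 40 = -304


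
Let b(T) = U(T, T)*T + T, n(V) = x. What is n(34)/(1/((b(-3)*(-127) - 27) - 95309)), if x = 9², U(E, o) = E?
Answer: -7783938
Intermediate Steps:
x = 81
n(V) = 81
b(T) = T + T² (b(T) = T*T + T = T² + T = T + T²)
n(34)/(1/((b(-3)*(-127) - 27) - 95309)) = 81/(1/((-3*(1 - 3)*(-127) - 27) - 95309)) = 81/(1/((-3*(-2)*(-127) - 27) - 95309)) = 81/(1/((6*(-127) - 27) - 95309)) = 81/(1/((-762 - 27) - 95309)) = 81/(1/(-789 - 95309)) = 81/(1/(-96098)) = 81/(-1/96098) = 81*(-96098) = -7783938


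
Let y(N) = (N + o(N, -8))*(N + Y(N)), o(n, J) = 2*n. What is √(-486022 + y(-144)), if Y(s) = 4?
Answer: 13*I*√2518 ≈ 652.34*I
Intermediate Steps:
y(N) = 3*N*(4 + N) (y(N) = (N + 2*N)*(N + 4) = (3*N)*(4 + N) = 3*N*(4 + N))
√(-486022 + y(-144)) = √(-486022 + 3*(-144)*(4 - 144)) = √(-486022 + 3*(-144)*(-140)) = √(-486022 + 60480) = √(-425542) = 13*I*√2518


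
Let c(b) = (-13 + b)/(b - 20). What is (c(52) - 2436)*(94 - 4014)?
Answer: 19088685/2 ≈ 9.5443e+6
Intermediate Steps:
c(b) = (-13 + b)/(-20 + b)
(c(52) - 2436)*(94 - 4014) = ((-13 + 52)/(-20 + 52) - 2436)*(94 - 4014) = (39/32 - 2436)*(-3920) = -77913/32*(-3920) = 19088685/2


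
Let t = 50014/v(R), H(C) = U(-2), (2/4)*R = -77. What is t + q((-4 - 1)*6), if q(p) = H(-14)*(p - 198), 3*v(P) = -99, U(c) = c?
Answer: -34966/33 ≈ -1059.6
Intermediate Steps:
R = -154 (R = 2*(-77) = -154)
H(C) = -2
v(P) = -33 (v(P) = (⅓)*(-99) = -33)
t = -50014/33 (t = 50014/(-33) = 50014*(-1/33) = -50014/33 ≈ -1515.6)
q(p) = 396 - 2*p (q(p) = -2*(p - 198) = -2*(-198 + p) = 396 - 2*p)
t + q((-4 - 1)*6) = -50014/33 + (396 - 2*(-4 - 1)*6) = -50014/33 + (396 - (-10)*6) = -50014/33 + (396 - 2*(-30)) = -50014/33 + (396 + 60) = -50014/33 + 456 = -34966/33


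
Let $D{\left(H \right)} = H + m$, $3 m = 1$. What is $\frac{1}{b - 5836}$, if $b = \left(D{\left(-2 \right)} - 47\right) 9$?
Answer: $- \frac{1}{6274} \approx -0.00015939$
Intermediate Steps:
$m = \frac{1}{3}$ ($m = \frac{1}{3} \cdot 1 = \frac{1}{3} \approx 0.33333$)
$D{\left(H \right)} = \frac{1}{3} + H$ ($D{\left(H \right)} = H + \frac{1}{3} = \frac{1}{3} + H$)
$b = -438$ ($b = \left(\left(\frac{1}{3} - 2\right) - 47\right) 9 = \left(- \frac{5}{3} - 47\right) 9 = \left(- \frac{146}{3}\right) 9 = -438$)
$\frac{1}{b - 5836} = \frac{1}{-438 - 5836} = \frac{1}{-6274} = - \frac{1}{6274}$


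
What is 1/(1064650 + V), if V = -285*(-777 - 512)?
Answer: 1/1432015 ≈ 6.9832e-7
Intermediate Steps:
V = 367365 (V = -285*(-1289) = 367365)
1/(1064650 + V) = 1/(1064650 + 367365) = 1/1432015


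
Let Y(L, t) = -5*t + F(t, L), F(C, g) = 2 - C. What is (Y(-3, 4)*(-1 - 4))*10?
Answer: 1100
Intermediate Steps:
Y(L, t) = 2 - 6*t (Y(L, t) = -5*t + (2 - t) = 2 - 6*t)
(Y(-3, 4)*(-1 - 4))*10 = ((2 - 6*4)*(-1 - 4))*10 = ((2 - 24)*(-5))*10 = -22*(-5)*10 = 110*10 = 1100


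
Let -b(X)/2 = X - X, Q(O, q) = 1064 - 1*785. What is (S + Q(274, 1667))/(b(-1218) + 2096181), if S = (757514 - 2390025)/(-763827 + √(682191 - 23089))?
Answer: 54674737488110/407659011081749229 + 1632511*√659102/1222977033245247687 ≈ 0.00013412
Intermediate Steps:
Q(O, q) = 279 (Q(O, q) = 1064 - 785 = 279)
b(X) = 0 (b(X) = -2*(X - X) = -2*0 = 0)
S = -1632511/(-763827 + √659102) ≈ 2.1396
(S + Q(274, 1667))/(b(-1218) + 2096181) = ((1246955979597/583431026827 + 1632511*√659102/583431026827) + 279)/(0 + 2096181) = (164024212464330/583431026827 + 1632511*√659102/583431026827)/2096181 = (164024212464330/583431026827 + 1632511*√659102/583431026827)*(1/2096181) = 54674737488110/407659011081749229 + 1632511*√659102/1222977033245247687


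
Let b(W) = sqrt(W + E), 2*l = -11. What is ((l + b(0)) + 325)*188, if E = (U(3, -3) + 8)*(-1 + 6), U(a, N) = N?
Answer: 61006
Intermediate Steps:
l = -11/2 (l = (1/2)*(-11) = -11/2 ≈ -5.5000)
E = 25 (E = (-3 + 8)*(-1 + 6) = 5*5 = 25)
b(W) = sqrt(25 + W) (b(W) = sqrt(W + 25) = sqrt(25 + W))
((l + b(0)) + 325)*188 = ((-11/2 + sqrt(25 + 0)) + 325)*188 = ((-11/2 + sqrt(25)) + 325)*188 = ((-11/2 + 5) + 325)*188 = (-1/2 + 325)*188 = (649/2)*188 = 61006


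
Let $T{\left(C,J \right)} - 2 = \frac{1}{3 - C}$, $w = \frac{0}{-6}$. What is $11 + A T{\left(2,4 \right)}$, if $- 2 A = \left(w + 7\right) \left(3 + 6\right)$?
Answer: $- \frac{167}{2} \approx -83.5$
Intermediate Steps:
$w = 0$ ($w = 0 \left(- \frac{1}{6}\right) = 0$)
$T{\left(C,J \right)} = 2 + \frac{1}{3 - C}$
$A = - \frac{63}{2}$ ($A = - \frac{\left(0 + 7\right) \left(3 + 6\right)}{2} = - \frac{7 \cdot 9}{2} = \left(- \frac{1}{2}\right) 63 = - \frac{63}{2} \approx -31.5$)
$11 + A T{\left(2,4 \right)} = 11 - \frac{63 \frac{-7 + 2 \cdot 2}{-3 + 2}}{2} = 11 - \frac{63 \frac{-7 + 4}{-1}}{2} = 11 - \frac{63 \left(\left(-1\right) \left(-3\right)\right)}{2} = 11 - \frac{189}{2} = - \frac{167}{2}$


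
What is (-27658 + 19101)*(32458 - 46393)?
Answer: 119241795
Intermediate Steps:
(-27658 + 19101)*(32458 - 46393) = -8557*(-13935) = 119241795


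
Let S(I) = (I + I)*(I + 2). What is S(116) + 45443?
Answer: 72819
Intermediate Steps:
S(I) = 2*I*(2 + I) (S(I) = (2*I)*(2 + I) = 2*I*(2 + I))
S(116) + 45443 = 2*116*(2 + 116) + 45443 = 2*116*118 + 45443 = 27376 + 45443 = 72819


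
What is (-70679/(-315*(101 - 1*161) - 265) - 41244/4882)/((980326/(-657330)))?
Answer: 36601344478797/4459310339941 ≈ 8.2079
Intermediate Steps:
(-70679/(-315*(101 - 1*161) - 265) - 41244/4882)/((980326/(-657330))) = (-70679/(-315*(101 - 161) - 265) - 41244*1/4882)/((980326*(-1/657330))) = (-70679/(-315*(-60) - 265) - 20622/2441)/(-490163/328665) = (-70679/(18900 - 265) - 20622/2441)*(-328665/490163) = (-70679/18635 - 20622/2441)*(-328665/490163) = -556818409/45488035*(-328665/490163) = 36601344478797/4459310339941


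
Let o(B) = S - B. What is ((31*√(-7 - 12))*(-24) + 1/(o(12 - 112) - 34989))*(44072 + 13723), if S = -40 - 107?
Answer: -57795/35036 - 42999480*I*√19 ≈ -1.6496 - 1.8743e+8*I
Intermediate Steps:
S = -147
o(B) = -147 - B
((31*√(-7 - 12))*(-24) + 1/(o(12 - 112) - 34989))*(44072 + 13723) = ((31*√(-7 - 12))*(-24) + 1/((-147 - (12 - 112)) - 34989))*(44072 + 13723) = ((31*√(-19))*(-24) + 1/((-147 - 1*(-100)) - 34989))*57795 = ((31*(I*√19))*(-24) + 1/((-147 + 100) - 34989))*57795 = ((31*I*√19)*(-24) + 1/(-47 - 34989))*57795 = (-744*I*√19 + 1/(-35036))*57795 = (-744*I*√19 - 1/35036)*57795 = (-1/35036 - 744*I*√19)*57795 = -57795/35036 - 42999480*I*√19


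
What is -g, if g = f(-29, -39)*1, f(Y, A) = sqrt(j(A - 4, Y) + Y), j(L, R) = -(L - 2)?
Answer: -4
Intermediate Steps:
j(L, R) = 2 - L (j(L, R) = -(-2 + L) = 2 - L)
f(Y, A) = sqrt(6 + Y - A) (f(Y, A) = sqrt((2 - (A - 4)) + Y) = sqrt((2 - (-4 + A)) + Y) = sqrt((2 + (4 - A)) + Y) = sqrt((6 - A) + Y) = sqrt(6 + Y - A))
g = 4 (g = sqrt(6 - 29 - 1*(-39))*1 = sqrt(6 - 29 + 39)*1 = sqrt(16)*1 = 4*1 = 4)
-g = -1*4 = -4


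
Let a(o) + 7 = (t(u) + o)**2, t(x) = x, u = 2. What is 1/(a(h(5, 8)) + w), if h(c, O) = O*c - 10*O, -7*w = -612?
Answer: 7/10671 ≈ 0.00065598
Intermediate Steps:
w = 612/7 (w = -1/7*(-612) = 612/7 ≈ 87.429)
h(c, O) = -10*O + O*c
a(o) = -7 + (2 + o)**2
1/(a(h(5, 8)) + w) = 1/((-7 + (2 + 8*(-10 + 5))**2) + 612/7) = 1/((-7 + (2 + 8*(-5))**2) + 612/7) = 1/((-7 + (2 - 40)**2) + 612/7) = 1/((-7 + (-38)**2) + 612/7) = 1/((-7 + 1444) + 612/7) = 1/(1437 + 612/7) = 1/(10671/7) = 7/10671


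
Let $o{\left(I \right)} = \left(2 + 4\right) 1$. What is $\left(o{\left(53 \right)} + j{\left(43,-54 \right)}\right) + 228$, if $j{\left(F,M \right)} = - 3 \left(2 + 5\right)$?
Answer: $213$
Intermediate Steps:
$o{\left(I \right)} = 6$ ($o{\left(I \right)} = 6 \cdot 1 = 6$)
$j{\left(F,M \right)} = -21$ ($j{\left(F,M \right)} = \left(-3\right) 7 = -21$)
$\left(o{\left(53 \right)} + j{\left(43,-54 \right)}\right) + 228 = \left(6 - 21\right) + 228 = -15 + 228 = 213$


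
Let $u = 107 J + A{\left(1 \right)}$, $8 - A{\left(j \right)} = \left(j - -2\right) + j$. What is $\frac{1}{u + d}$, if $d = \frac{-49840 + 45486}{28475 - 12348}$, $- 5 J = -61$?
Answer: $\frac{80635}{105561699} \approx 0.00076387$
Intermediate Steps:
$J = \frac{61}{5}$ ($J = \left(- \frac{1}{5}\right) \left(-61\right) = \frac{61}{5} \approx 12.2$)
$A{\left(j \right)} = 6 - 2 j$ ($A{\left(j \right)} = 8 - \left(\left(j - -2\right) + j\right) = 8 - \left(\left(j + 2\right) + j\right) = 8 - \left(\left(2 + j\right) + j\right) = 8 - \left(2 + 2 j\right) = 6 - 2 j$)
$d = - \frac{4354}{16127} \approx -0.26998$
$u = \frac{6547}{5}$ ($u = 107 \cdot \frac{61}{5} + \left(6 - 2\right) = \frac{6527}{5} + \left(6 - 2\right) = \frac{6527}{5} + 4 = \frac{6547}{5} \approx 1309.4$)
$\frac{1}{u + d} = \frac{1}{\frac{6547}{5} - \frac{4354}{16127}} = \frac{1}{\frac{105561699}{80635}} = \frac{80635}{105561699}$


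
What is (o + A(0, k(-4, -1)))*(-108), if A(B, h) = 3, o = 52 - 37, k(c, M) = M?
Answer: -1944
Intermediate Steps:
o = 15
(o + A(0, k(-4, -1)))*(-108) = (15 + 3)*(-108) = 18*(-108) = -1944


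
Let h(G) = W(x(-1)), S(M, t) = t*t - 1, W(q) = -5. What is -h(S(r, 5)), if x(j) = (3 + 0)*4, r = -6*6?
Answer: 5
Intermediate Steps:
r = -36
x(j) = 12 (x(j) = 3*4 = 12)
S(M, t) = -1 + t**2 (S(M, t) = t**2 - 1 = -1 + t**2)
h(G) = -5
-h(S(r, 5)) = -1*(-5) = 5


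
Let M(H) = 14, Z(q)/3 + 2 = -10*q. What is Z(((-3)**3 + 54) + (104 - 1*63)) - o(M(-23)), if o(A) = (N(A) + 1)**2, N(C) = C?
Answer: -2271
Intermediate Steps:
Z(q) = -6 - 30*q (Z(q) = -6 + 3*(-10*q) = -6 - 30*q)
o(A) = (1 + A)**2 (o(A) = (A + 1)**2 = (1 + A)**2)
Z(((-3)**3 + 54) + (104 - 1*63)) - o(M(-23)) = (-6 - 30*(((-3)**3 + 54) + (104 - 1*63))) - (1 + 14)**2 = (-6 - 30*((-27 + 54) + (104 - 63))) - 1*15**2 = (-6 - 30*(27 + 41)) - 1*225 = (-6 - 30*68) - 225 = (-6 - 2040) - 225 = -2046 - 225 = -2271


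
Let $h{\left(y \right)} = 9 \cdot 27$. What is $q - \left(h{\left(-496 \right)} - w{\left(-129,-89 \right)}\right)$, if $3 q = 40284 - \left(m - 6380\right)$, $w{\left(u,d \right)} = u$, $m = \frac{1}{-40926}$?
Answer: $\frac{1864097449}{122778} \approx 15183.0$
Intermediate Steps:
$m = - \frac{1}{40926} \approx -2.4434 \cdot 10^{-5}$
$h{\left(y \right)} = 243$
$q = \frac{1909770865}{122778}$ ($q = \frac{40284 - \left(- \frac{1}{40926} - 6380\right)}{3} = \frac{40284 - - \frac{261107881}{40926}}{3} = \frac{40284 + \frac{261107881}{40926}}{3} = \frac{1}{3} \cdot \frac{1909770865}{40926} = \frac{1909770865}{122778} \approx 15555.0$)
$q - \left(h{\left(-496 \right)} - w{\left(-129,-89 \right)}\right) = \frac{1909770865}{122778} - \left(243 - -129\right) = \frac{1909770865}{122778} - \left(243 + 129\right) = \frac{1909770865}{122778} - 372 = \frac{1864097449}{122778}$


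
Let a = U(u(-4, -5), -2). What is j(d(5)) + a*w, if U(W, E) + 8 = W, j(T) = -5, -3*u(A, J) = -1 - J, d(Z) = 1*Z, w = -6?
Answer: 51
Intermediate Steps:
d(Z) = Z
u(A, J) = 1/3 + J/3 (u(A, J) = -(-1 - J)/3 = 1/3 + J/3)
U(W, E) = -8 + W
a = -28/3 (a = -8 + (1/3 + (1/3)*(-5)) = -8 + (1/3 - 5/3) = -8 - 4/3 = -28/3 ≈ -9.3333)
j(d(5)) + a*w = -5 - 28/3*(-6) = -5 + 56 = 51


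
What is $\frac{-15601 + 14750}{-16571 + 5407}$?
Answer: $\frac{851}{11164} \approx 0.076227$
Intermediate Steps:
$\frac{-15601 + 14750}{-16571 + 5407} = - \frac{851}{-11164} = \left(-851\right) \left(- \frac{1}{11164}\right) = \frac{851}{11164}$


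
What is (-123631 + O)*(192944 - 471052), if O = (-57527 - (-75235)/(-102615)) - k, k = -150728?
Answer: 173686771719196/20523 ≈ 8.4630e+9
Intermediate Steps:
O = 1912749076/20523 (O = (-57527 - (-75235)/(-102615)) - 1*(-150728) = (-57527 - (-75235)*(-1)/102615) + 150728 = (-57527 - 1*15047/20523) + 150728 = (-57527 - 15047/20523) + 150728 = -1180641668/20523 + 150728 = 1912749076/20523 ≈ 93200.)
(-123631 + O)*(192944 - 471052) = (-123631 + 1912749076/20523)*(192944 - 471052) = -624529937/20523*(-278108) = 173686771719196/20523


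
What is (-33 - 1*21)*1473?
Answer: -79542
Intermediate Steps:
(-33 - 1*21)*1473 = (-33 - 21)*1473 = -54*1473 = -79542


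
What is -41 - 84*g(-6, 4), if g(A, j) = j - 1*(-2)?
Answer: -545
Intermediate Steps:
g(A, j) = 2 + j (g(A, j) = j + 2 = 2 + j)
-41 - 84*g(-6, 4) = -41 - 84*(2 + 4) = -41 - 84*6 = -41 - 504 = -545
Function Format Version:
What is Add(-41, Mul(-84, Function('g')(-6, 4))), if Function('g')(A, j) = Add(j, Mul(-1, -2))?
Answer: -545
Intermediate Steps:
Function('g')(A, j) = Add(2, j) (Function('g')(A, j) = Add(j, 2) = Add(2, j))
Add(-41, Mul(-84, Function('g')(-6, 4))) = Add(-41, Mul(-84, Add(2, 4))) = Add(-41, Mul(-84, 6)) = Add(-41, -504) = -545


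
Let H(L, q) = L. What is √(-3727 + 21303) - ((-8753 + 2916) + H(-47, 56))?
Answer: 5884 + 26*√26 ≈ 6016.6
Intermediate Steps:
√(-3727 + 21303) - ((-8753 + 2916) + H(-47, 56)) = √(-3727 + 21303) - ((-8753 + 2916) - 47) = √17576 - (-5837 - 47) = 26*√26 - 1*(-5884) = 26*√26 + 5884 = 5884 + 26*√26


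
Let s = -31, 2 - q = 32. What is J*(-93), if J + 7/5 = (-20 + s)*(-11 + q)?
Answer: -971664/5 ≈ -1.9433e+5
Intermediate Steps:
q = -30 (q = 2 - 1*32 = 2 - 32 = -30)
J = 10448/5 (J = -7/5 + (-20 - 31)*(-11 - 30) = -7/5 - 51*(-41) = -7/5 + 2091 = 10448/5 ≈ 2089.6)
J*(-93) = (10448/5)*(-93) = -971664/5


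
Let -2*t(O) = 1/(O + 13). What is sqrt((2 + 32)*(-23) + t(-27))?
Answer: I*sqrt(153265)/14 ≈ 27.964*I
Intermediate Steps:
t(O) = -1/(2*(13 + O)) (t(O) = -1/(2*(O + 13)) = -1/(2*(13 + O)))
sqrt((2 + 32)*(-23) + t(-27)) = sqrt((2 + 32)*(-23) - 1/(26 + 2*(-27))) = sqrt(34*(-23) - 1/(26 - 54)) = sqrt(-782 - 1/(-28)) = sqrt(-782 - 1*(-1/28)) = sqrt(-782 + 1/28) = sqrt(-21895/28) = I*sqrt(153265)/14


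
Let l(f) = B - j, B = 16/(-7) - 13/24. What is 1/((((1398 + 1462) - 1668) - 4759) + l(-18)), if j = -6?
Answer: -168/598723 ≈ -0.00028060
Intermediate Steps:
B = -475/168 (B = 16*(-1/7) - 13*1/24 = -16/7 - 13/24 = -475/168 ≈ -2.8274)
l(f) = 533/168 (l(f) = -475/168 - 1*(-6) = -475/168 + 6 = 533/168)
1/((((1398 + 1462) - 1668) - 4759) + l(-18)) = 1/((((1398 + 1462) - 1668) - 4759) + 533/168) = 1/(((2860 - 1668) - 4759) + 533/168) = 1/((1192 - 4759) + 533/168) = 1/(-3567 + 533/168) = 1/(-598723/168) = -168/598723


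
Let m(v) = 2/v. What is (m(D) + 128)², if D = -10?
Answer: 408321/25 ≈ 16333.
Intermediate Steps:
(m(D) + 128)² = (2/(-10) + 128)² = (2*(-⅒) + 128)² = (-⅕ + 128)² = (639/5)² = 408321/25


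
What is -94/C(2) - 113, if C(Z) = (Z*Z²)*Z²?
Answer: -1855/16 ≈ -115.94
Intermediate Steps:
C(Z) = Z⁵ (C(Z) = Z³*Z² = Z⁵)
-94/C(2) - 113 = -94/(2⁵) - 113 = -94/32 - 113 = -94*1/32 - 113 = -47/16 - 113 = -1855/16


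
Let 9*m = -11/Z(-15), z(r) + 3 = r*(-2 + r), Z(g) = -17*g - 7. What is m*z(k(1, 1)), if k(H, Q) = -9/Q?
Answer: -44/93 ≈ -0.47312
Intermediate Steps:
Z(g) = -7 - 17*g
z(r) = -3 + r*(-2 + r)
m = -11/2232 (m = (-11/(-7 - 17*(-15)))/9 = (-11/(-7 + 255))/9 = (-11/248)/9 = (-11*1/248)/9 = (⅑)*(-11/248) = -11/2232 ≈ -0.0049283)
m*z(k(1, 1)) = -11*(-3 + (-9/1)² - (-18)/1)/2232 = -11*(-3 + (-9*1)² - (-18))/2232 = -11*(-3 + (-9)² - 2*(-9))/2232 = -11*(-3 + 81 + 18)/2232 = -11/2232*96 = -44/93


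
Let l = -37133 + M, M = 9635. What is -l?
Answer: 27498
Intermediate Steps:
l = -27498 (l = -37133 + 9635 = -27498)
-l = -1*(-27498) = 27498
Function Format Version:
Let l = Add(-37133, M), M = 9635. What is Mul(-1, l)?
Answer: 27498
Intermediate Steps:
l = -27498 (l = Add(-37133, 9635) = -27498)
Mul(-1, l) = Mul(-1, -27498) = 27498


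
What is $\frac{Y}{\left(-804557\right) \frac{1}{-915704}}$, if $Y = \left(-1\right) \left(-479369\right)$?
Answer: $\frac{438960110776}{804557} \approx 5.4559 \cdot 10^{5}$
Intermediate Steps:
$Y = 479369$
$\frac{Y}{\left(-804557\right) \frac{1}{-915704}} = \frac{479369}{\left(-804557\right) \frac{1}{-915704}} = \frac{479369}{\left(-804557\right) \left(- \frac{1}{915704}\right)} = \frac{479369}{\frac{804557}{915704}} = 479369 \cdot \frac{915704}{804557} = \frac{438960110776}{804557}$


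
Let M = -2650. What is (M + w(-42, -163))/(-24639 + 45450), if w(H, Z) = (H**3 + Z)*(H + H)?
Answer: 6234434/20811 ≈ 299.57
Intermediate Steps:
w(H, Z) = 2*H*(Z + H**3) (w(H, Z) = (Z + H**3)*(2*H) = 2*H*(Z + H**3))
(M + w(-42, -163))/(-24639 + 45450) = (-2650 + 2*(-42)*(-163 + (-42)**3))/(-24639 + 45450) = (-2650 + 2*(-42)*(-163 - 74088))/20811 = (-2650 + 2*(-42)*(-74251))*(1/20811) = (-2650 + 6237084)*(1/20811) = 6234434*(1/20811) = 6234434/20811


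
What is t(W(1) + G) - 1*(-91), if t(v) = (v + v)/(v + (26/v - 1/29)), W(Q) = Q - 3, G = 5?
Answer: 46307/506 ≈ 91.516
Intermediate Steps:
W(Q) = -3 + Q
t(v) = 2*v/(-1/29 + v + 26/v) (t(v) = (2*v)/(v + (26/v - 1*1/29)) = (2*v)/(v + (26/v - 1/29)) = (2*v)/(v + (-1/29 + 26/v)) = (2*v)/(-1/29 + v + 26/v) = 2*v/(-1/29 + v + 26/v))
t(W(1) + G) - 1*(-91) = 58*((-3 + 1) + 5)²/(754 - ((-3 + 1) + 5) + 29*((-3 + 1) + 5)²) - 1*(-91) = 58*(-2 + 5)²/(754 - (-2 + 5) + 29*(-2 + 5)²) + 91 = 58*3²/(754 - 1*3 + 29*3²) + 91 = 58*9/(754 - 3 + 29*9) + 91 = 58*9/(754 - 3 + 261) + 91 = 58*9/1012 + 91 = 58*9*(1/1012) + 91 = 261/506 + 91 = 46307/506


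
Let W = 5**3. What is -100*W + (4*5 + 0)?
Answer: -12480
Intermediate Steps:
W = 125
-100*W + (4*5 + 0) = -100*125 + (4*5 + 0) = -12500 + (20 + 0) = -12500 + 20 = -12480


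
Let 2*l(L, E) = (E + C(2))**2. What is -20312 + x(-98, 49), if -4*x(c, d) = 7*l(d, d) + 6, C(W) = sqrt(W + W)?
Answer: -180715/8 ≈ -22589.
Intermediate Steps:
C(W) = sqrt(2)*sqrt(W) (C(W) = sqrt(2*W) = sqrt(2)*sqrt(W))
l(L, E) = (2 + E)**2/2 (l(L, E) = (E + sqrt(2)*sqrt(2))**2/2 = (E + 2)**2/2 = (2 + E)**2/2)
x(c, d) = -3/2 - 7*(2 + d)**2/8 (x(c, d) = -(7*((2 + d)**2/2) + 6)/4 = -(7*(2 + d)**2/2 + 6)/4 = -(6 + 7*(2 + d)**2/2)/4 = -3/2 - 7*(2 + d)**2/8)
-20312 + x(-98, 49) = -20312 + (-3/2 - 7*(2 + 49)**2/8) = -20312 + (-3/2 - 7/8*51**2) = -20312 + (-3/2 - 7/8*2601) = -20312 + (-3/2 - 18207/8) = -20312 - 18219/8 = -180715/8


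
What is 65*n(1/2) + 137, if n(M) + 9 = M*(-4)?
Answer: -578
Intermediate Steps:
n(M) = -9 - 4*M (n(M) = -9 + M*(-4) = -9 - 4*M)
65*n(1/2) + 137 = 65*(-9 - 4/2) + 137 = 65*(-9 - 4*½) + 137 = 65*(-9 - 2) + 137 = 65*(-11) + 137 = -715 + 137 = -578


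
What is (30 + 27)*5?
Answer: 285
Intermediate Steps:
(30 + 27)*5 = 57*5 = 285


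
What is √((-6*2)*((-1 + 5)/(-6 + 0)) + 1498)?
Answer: √1506 ≈ 38.807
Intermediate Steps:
√((-6*2)*((-1 + 5)/(-6 + 0)) + 1498) = √(-48/(-6) + 1498) = √(-48*(-1)/6 + 1498) = √(-12*(-⅔) + 1498) = √(8 + 1498) = √1506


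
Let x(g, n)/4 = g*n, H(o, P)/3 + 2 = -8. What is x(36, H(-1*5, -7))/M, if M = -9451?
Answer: 4320/9451 ≈ 0.45709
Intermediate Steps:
H(o, P) = -30 (H(o, P) = -6 + 3*(-8) = -6 - 24 = -30)
x(g, n) = 4*g*n (x(g, n) = 4*(g*n) = 4*g*n)
x(36, H(-1*5, -7))/M = (4*36*(-30))/(-9451) = -4320*(-1/9451) = 4320/9451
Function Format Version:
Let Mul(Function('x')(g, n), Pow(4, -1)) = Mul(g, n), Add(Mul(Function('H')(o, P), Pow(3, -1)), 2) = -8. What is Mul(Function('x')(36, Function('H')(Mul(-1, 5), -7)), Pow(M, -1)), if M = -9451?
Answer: Rational(4320, 9451) ≈ 0.45709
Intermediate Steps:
Function('H')(o, P) = -30 (Function('H')(o, P) = Add(-6, Mul(3, -8)) = Add(-6, -24) = -30)
Function('x')(g, n) = Mul(4, g, n) (Function('x')(g, n) = Mul(4, Mul(g, n)) = Mul(4, g, n))
Mul(Function('x')(36, Function('H')(Mul(-1, 5), -7)), Pow(M, -1)) = Mul(Mul(4, 36, -30), Pow(-9451, -1)) = Mul(-4320, Rational(-1, 9451)) = Rational(4320, 9451)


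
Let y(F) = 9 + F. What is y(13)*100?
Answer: 2200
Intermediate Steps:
y(13)*100 = (9 + 13)*100 = 22*100 = 2200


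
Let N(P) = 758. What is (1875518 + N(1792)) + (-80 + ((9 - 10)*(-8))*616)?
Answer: 1881124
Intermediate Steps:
(1875518 + N(1792)) + (-80 + ((9 - 10)*(-8))*616) = (1875518 + 758) + (-80 + ((9 - 10)*(-8))*616) = 1876276 + (-80 - 1*(-8)*616) = 1876276 + (-80 + 8*616) = 1876276 + (-80 + 4928) = 1876276 + 4848 = 1881124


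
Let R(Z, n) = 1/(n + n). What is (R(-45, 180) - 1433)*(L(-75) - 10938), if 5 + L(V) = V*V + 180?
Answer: 1325293151/180 ≈ 7.3627e+6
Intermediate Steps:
L(V) = 175 + V² (L(V) = -5 + (V*V + 180) = -5 + (V² + 180) = -5 + (180 + V²) = 175 + V²)
R(Z, n) = 1/(2*n)
(R(-45, 180) - 1433)*(L(-75) - 10938) = ((½)/180 - 1433)*((175 + (-75)²) - 10938) = ((½)*(1/180) - 1433)*((175 + 5625) - 10938) = (1/360 - 1433)*(5800 - 10938) = -515879/360*(-5138) = 1325293151/180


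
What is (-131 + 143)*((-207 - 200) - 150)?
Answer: -6684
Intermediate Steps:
(-131 + 143)*((-207 - 200) - 150) = 12*(-407 - 150) = 12*(-557) = -6684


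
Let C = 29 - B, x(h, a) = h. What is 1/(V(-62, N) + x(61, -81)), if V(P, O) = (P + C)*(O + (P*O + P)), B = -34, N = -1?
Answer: 1/60 ≈ 0.016667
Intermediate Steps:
C = 63 (C = 29 - 1*(-34) = 29 + 34 = 63)
V(P, O) = (63 + P)*(O + P + O*P) (V(P, O) = (P + 63)*(O + (P*O + P)) = (63 + P)*(O + (O*P + P)) = (63 + P)*(O + (P + O*P)) = (63 + P)*(O + P + O*P))
1/(V(-62, N) + x(61, -81)) = 1/(((-62)² + 63*(-1) + 63*(-62) - 1*(-62)² + 64*(-1)*(-62)) + 61) = 1/((3844 - 63 - 3906 - 1*3844 + 3968) + 61) = 1/((3844 - 63 - 3906 - 3844 + 3968) + 61) = 1/(-1 + 61) = 1/60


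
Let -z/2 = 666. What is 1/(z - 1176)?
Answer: -1/2508 ≈ -0.00039872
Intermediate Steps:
z = -1332 (z = -2*666 = -1332)
1/(z - 1176) = 1/(-1332 - 1176) = 1/(-2508) = -1/2508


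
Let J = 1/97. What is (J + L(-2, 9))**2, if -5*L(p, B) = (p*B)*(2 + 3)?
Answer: 3052009/9409 ≈ 324.37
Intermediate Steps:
J = 1/97 ≈ 0.010309
L(p, B) = -B*p (L(p, B) = -p*B*(2 + 3)/5 = -B*p*5/5 = -B*p)
(J + L(-2, 9))**2 = (1/97 - 1*9*(-2))**2 = (1/97 + 18)**2 = (1747/97)**2 = 3052009/9409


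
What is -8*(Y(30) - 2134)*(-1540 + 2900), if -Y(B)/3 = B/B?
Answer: 23250560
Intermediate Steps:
Y(B) = -3 (Y(B) = -3*B/B = -3*1 = -3)
-8*(Y(30) - 2134)*(-1540 + 2900) = -8*(-3 - 2134)*(-1540 + 2900) = -(-17096)*1360 = -8*(-2906320) = 23250560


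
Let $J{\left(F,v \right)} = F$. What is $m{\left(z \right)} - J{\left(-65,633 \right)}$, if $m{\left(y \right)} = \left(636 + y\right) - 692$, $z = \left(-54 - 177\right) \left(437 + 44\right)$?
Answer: $-111102$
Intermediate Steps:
$z = -111111$ ($z = \left(-231\right) 481 = -111111$)
$m{\left(y \right)} = -56 + y$
$m{\left(z \right)} - J{\left(-65,633 \right)} = \left(-56 - 111111\right) - -65 = -111167 + 65 = -111102$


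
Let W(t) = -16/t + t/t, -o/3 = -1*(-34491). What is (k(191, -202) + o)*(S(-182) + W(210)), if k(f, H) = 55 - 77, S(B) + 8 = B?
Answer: 58705321/3 ≈ 1.9568e+7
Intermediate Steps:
S(B) = -8 + B
k(f, H) = -22
o = -103473 (o = -(-3)*(-34491) = -3*34491 = -103473)
W(t) = 1 - 16/t (W(t) = -16/t + 1 = 1 - 16/t)
(k(191, -202) + o)*(S(-182) + W(210)) = (-22 - 103473)*((-8 - 182) + (-16 + 210)/210) = -103495*(-190 + (1/210)*194) = -103495*(-190 + 97/105) = -103495*(-19853/105) = 58705321/3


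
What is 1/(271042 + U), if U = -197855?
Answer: 1/73187 ≈ 1.3664e-5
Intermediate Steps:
1/(271042 + U) = 1/(271042 - 197855) = 1/73187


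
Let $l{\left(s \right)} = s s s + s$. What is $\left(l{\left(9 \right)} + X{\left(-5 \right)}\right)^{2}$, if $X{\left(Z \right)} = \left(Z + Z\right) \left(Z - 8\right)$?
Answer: $753424$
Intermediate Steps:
$X{\left(Z \right)} = 2 Z \left(-8 + Z\right)$
$l{\left(s \right)} = s + s^{3}$ ($l{\left(s \right)} = s s^{2} + s = s^{3} + s = s + s^{3}$)
$\left(l{\left(9 \right)} + X{\left(-5 \right)}\right)^{2} = \left(\left(9 + 9^{3}\right) + 2 \left(-5\right) \left(-8 - 5\right)\right)^{2} = \left(\left(9 + 729\right) + 2 \left(-5\right) \left(-13\right)\right)^{2} = \left(738 + 130\right)^{2} = 868^{2} = 753424$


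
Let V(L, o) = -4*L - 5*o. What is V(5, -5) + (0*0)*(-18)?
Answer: 5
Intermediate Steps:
V(L, o) = -5*o - 4*L
V(5, -5) + (0*0)*(-18) = (-5*(-5) - 4*5) + (0*0)*(-18) = (25 - 20) + 0*(-18) = 5 + 0 = 5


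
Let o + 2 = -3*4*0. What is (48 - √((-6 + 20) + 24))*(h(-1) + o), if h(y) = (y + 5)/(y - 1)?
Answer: -192 + 4*√38 ≈ -167.34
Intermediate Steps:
h(y) = (5 + y)/(-1 + y)
o = -2 (o = -2 - 3*4*0 = -2 - 12*0 = -2 + 0 = -2)
(48 - √((-6 + 20) + 24))*(h(-1) + o) = (48 - √((-6 + 20) + 24))*((5 - 1)/(-1 - 1) - 2) = (48 - √(14 + 24))*(4/(-2) - 2) = (48 - √38)*(-½*4 - 2) = (48 - √38)*(-2 - 2) = (48 - √38)*(-4) = -192 + 4*√38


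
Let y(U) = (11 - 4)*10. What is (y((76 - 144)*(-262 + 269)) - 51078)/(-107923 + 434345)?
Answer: -25504/163211 ≈ -0.15626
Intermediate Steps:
y(U) = 70 (y(U) = 7*10 = 70)
(y((76 - 144)*(-262 + 269)) - 51078)/(-107923 + 434345) = (70 - 51078)/(-107923 + 434345) = -51008/326422 = -51008*1/326422 = -25504/163211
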